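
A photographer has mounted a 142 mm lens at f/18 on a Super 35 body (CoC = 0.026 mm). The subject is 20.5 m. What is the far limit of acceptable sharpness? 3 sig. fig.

Hyperfocal distance H = f²/(N·c) + f = 142²/(18 × 0.026) + 142 = 20164/0.468 + 142 ≈ 43227.5 mm ≈ 43.23 m.
Far limit Df = s·(H − f)/(H − s) = 20500 × (43227.5 − 142) / (43227.5 − 20500) = 20500 × 43085.5 / 22727.5 ≈ 38863 mm ≈ 38.9 m.

38.9 m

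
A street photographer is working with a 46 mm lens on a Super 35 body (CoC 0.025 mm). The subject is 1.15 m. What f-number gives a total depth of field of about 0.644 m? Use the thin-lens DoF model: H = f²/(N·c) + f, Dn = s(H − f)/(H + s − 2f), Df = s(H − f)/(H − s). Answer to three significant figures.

f/20

Write h = H − f = f²/(N·c). The thin-lens limits are Dn = s·h/(h + (s−f)) and Df = s·h/(h − (s−f)), so DoF = Df − Dn = 2·s·(s−f)·h / (h² − (s−f)²).
That is a quadratic in h: DoF·h² − 2·s·(s−f)·h − DoF·(s−f)² = 0 ⇒ h = (s−f)·(s + √(s² + DoF²)) / DoF = 1104 × (1150 + √(1150² + 644²)) / 644 = 1104 × (1150 + 1318.04) / 644 ≈ 4230.9 mm.
Then N = f²/(c·h) = 46² / (0.025 × 4230.9) = 2116 / 105.77 ≈ 20.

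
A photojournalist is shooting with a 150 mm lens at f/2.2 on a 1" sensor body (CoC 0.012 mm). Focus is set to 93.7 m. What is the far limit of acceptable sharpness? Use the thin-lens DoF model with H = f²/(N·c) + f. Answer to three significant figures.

Hyperfocal distance H = f²/(N·c) + f = 150²/(2.2 × 0.012) + 150 = 22500/0.0264 + 150 ≈ 852422.7 mm ≈ 852.4 m.
Far limit Df = s·(H − f)/(H − s) = 93700 × (852422.7 − 150) / (852422.7 − 93700) = 93700 × 852272.7 / 758722.7 ≈ 105253 mm ≈ 105 m.

105 m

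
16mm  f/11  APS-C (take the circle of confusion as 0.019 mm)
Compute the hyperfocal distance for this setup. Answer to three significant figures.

1.24 m

Hyperfocal distance H = f²/(N·c) + f = 16²/(11 × 0.019) + 16 = 256/0.209 + 16 ≈ 1240.9 mm ≈ 1.24 m.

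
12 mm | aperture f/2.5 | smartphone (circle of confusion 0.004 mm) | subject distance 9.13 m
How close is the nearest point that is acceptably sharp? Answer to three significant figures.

Hyperfocal distance H = f²/(N·c) + f = 12²/(2.5 × 0.004) + 12 = 144/0.01 + 12 ≈ 14412.0 mm ≈ 14.41 m.
Near limit Dn = s·(H − f)/(H + s − 2f) = 9130 × (14412.0 − 12) / (14412.0 + 9130 − 2 × 12) = 9130 × 14400.0 / 23518.0 ≈ 5590.3 mm ≈ 5.59 m.

5.59 m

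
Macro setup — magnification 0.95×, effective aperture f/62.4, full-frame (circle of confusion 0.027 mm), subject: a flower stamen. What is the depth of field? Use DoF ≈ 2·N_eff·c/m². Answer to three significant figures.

3.73 mm

At magnification m, DoF ≈ 2·N_eff·c/m² = 2 × 62.4 × 0.027 / 0.95² = 3.37 / 0.9025 ≈ 3.73 mm.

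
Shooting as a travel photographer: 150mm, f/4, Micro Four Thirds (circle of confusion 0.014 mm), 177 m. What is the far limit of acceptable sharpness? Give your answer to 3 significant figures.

316 m

Hyperfocal distance H = f²/(N·c) + f = 150²/(4 × 0.014) + 150 = 22500/0.056 + 150 ≈ 401935.7 mm ≈ 401.9 m.
Far limit Df = s·(H − f)/(H − s) = 177000 × (401935.7 − 150) / (401935.7 − 177000) = 177000 × 401785.7 / 224935.7 ≈ 316162 mm ≈ 316 m.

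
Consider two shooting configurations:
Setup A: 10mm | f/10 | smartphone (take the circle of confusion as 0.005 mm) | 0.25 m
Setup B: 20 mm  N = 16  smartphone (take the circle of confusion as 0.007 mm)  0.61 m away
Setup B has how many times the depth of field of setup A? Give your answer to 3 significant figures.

Setup A: H = 10²/(10×0.005) + 10 ≈ 2010.0 mm; DoF = Df − Dn = 284.091 − 223.214 ≈ 60.877 mm.
Setup B: H = 20²/(16×0.007) + 20 ≈ 3591.4 mm; DoF = Df − Dn = 730.71 − 523.52 ≈ 207.19 mm.
Ratio = 207.19 / 60.877 ≈ 3.40.

3.40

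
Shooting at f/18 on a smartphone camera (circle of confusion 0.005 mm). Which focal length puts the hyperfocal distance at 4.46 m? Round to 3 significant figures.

From H = f²/(N·c) + f, with f ≪ H: f ≈ √(H·N·c) = √(4460 × 18 × 0.005) = √401.40 ≈ 20.03 mm.
The +f correction barely moves this — solving exactly, f² + N·c·f − N·c·H = 0 ⇒ f = (−N·c + √((N·c)² + 4·N·c·H))/2 = (−0.09 + √1605.6)/2 ≈ 19.990 mm, so f ≈ 20.0 mm.

20.0 mm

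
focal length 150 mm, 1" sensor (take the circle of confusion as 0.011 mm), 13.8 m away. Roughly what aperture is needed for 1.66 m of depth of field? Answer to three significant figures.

f/8.98

Write h = H − f = f²/(N·c). The thin-lens limits are Dn = s·h/(h + (s−f)) and Df = s·h/(h − (s−f)), so DoF = Df − Dn = 2·s·(s−f)·h / (h² − (s−f)²).
That is a quadratic in h: DoF·h² − 2·s·(s−f)·h − DoF·(s−f)² = 0 ⇒ h = (s−f)·(s + √(s² + DoF²)) / DoF = 13650 × (13800 + √(13800² + 1660²)) / 1660 = 13650 × (13800 + 13899.5) / 1660 ≈ 227770 mm.
Then N = f²/(c·h) = 150² / (0.011 × 227770) = 22500 / 2505.5 ≈ 8.98.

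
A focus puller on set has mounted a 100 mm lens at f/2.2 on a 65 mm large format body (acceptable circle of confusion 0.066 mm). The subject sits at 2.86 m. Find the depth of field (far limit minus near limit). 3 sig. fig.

230 mm

Hyperfocal distance H = f²/(N·c) + f = 100²/(2.2 × 0.066) + 100 = 10000/0.1452 + 100 ≈ 68970.5 mm ≈ 68.97 m.
Near limit Dn = s·(H − f)/(H + s − 2f) = 2860 × (68970.5 − 100) / (68970.5 + 2860 − 2 × 100) = 2860 × 68870.5 / 71630.5 ≈ 2749.80 mm.
Far limit Df = s·(H − f)/(H − s) = 2860 × (68970.5 − 100) / (68970.5 − 2860) = 2860 × 68870.5 / 66110.5 ≈ 2979.40 mm.
Depth of field = Df − Dn = 2979.40 − 2749.80 ≈ 229.60 mm.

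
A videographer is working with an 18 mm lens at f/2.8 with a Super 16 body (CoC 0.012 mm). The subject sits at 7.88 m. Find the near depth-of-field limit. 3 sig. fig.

4.34 m

Hyperfocal distance H = f²/(N·c) + f = 18²/(2.8 × 0.012) + 18 = 324/0.0336 + 18 ≈ 9660.9 mm ≈ 9.661 m.
Near limit Dn = s·(H − f)/(H + s − 2f) = 7880 × (9660.9 − 18) / (9660.9 + 7880 − 2 × 18) = 7880 × 9642.9 / 17504.9 ≈ 4340.8 mm ≈ 4.34 m.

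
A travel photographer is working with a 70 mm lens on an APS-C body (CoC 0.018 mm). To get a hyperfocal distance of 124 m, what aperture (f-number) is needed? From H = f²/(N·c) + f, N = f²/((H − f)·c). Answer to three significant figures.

Rearrange H = f²/(N·c) + f for N: N = f² / ((H − f)·c).
N = 70² / ((124000 − 70) × 0.018) = 4900 / 2231 ≈ 2.20.

f/2.20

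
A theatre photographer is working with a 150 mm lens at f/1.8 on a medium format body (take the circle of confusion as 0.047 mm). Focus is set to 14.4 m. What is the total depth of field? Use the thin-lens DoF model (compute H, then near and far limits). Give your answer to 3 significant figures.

Hyperfocal distance H = f²/(N·c) + f = 150²/(1.8 × 0.047) + 150 = 22500/0.0846 + 150 ≈ 266107.4 mm ≈ 266.1 m.
Near limit Dn = s·(H − f)/(H + s − 2f) = 14400 × (266107.4 − 150) / (266107.4 + 14400 − 2 × 150) = 14400 × 265957.4 / 280207.4 ≈ 13667.7 mm.
Far limit Df = s·(H − f)/(H − s) = 14400 × (266107.4 − 150) / (266107.4 − 14400) = 14400 × 265957.4 / 251707.4 ≈ 15215.2 mm.
Depth of field = Df − Dn = 15215.2 − 13667.7 ≈ 1547.5 mm ≈ 1.55 m.

1.55 m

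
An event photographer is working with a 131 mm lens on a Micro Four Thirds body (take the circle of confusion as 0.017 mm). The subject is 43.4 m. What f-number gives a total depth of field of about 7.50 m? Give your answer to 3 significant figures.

f/2.00

Write h = H − f = f²/(N·c). The thin-lens limits are Dn = s·h/(h + (s−f)) and Df = s·h/(h − (s−f)), so DoF = Df − Dn = 2·s·(s−f)·h / (h² − (s−f)²).
That is a quadratic in h: DoF·h² − 2·s·(s−f)·h − DoF·(s−f)² = 0 ⇒ h = (s−f)·(s + √(s² + DoF²)) / DoF = 43269 × (43400 + √(43400² + 7500²)) / 7500 = 43269 × (43400 + 44043.3) / 7500 ≈ 504478 mm.
Then N = f²/(c·h) = 131² / (0.017 × 504478) = 17161 / 8576.1 ≈ 2.00.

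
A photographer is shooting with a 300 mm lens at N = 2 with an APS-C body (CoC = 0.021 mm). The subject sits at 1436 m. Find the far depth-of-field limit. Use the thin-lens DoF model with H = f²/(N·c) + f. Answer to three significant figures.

Hyperfocal distance H = f²/(N·c) + f = 300²/(2 × 0.021) + 300 = 90000/0.042 + 300 ≈ 2143157.1 mm ≈ 2143 m.
Far limit Df = s·(H − f)/(H − s) = 1436000 × (2143157.1 − 300) / (2143157.1 − 1436000) = 1436000 × 2142857.1 / 707157.1 ≈ 4351427 mm ≈ 4350 m.

4350 m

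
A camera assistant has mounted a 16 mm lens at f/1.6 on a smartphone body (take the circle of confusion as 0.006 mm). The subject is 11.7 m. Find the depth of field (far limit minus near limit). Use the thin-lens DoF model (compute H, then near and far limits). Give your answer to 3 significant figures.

Hyperfocal distance H = f²/(N·c) + f = 16²/(1.6 × 0.006) + 16 = 256/0.0096 + 16 ≈ 26682.7 mm ≈ 26.68 m.
Near limit Dn = s·(H − f)/(H + s − 2f) = 11700 × (26682.7 − 16) / (26682.7 + 11700 − 2 × 16) = 11700 × 26666.7 / 38350.7 ≈ 8135 mm.
Far limit Df = s·(H − f)/(H − s) = 11700 × (26682.7 − 16) / (26682.7 − 11700) = 11700 × 26666.7 / 14982.7 ≈ 20824 mm.
Depth of field = Df − Dn = 20824 − 8135 ≈ 12689 mm ≈ 12.7 m.

12.7 m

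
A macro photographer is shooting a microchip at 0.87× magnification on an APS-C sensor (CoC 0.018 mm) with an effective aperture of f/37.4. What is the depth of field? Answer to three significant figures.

At magnification m, DoF ≈ 2·N_eff·c/m² = 2 × 37.4 × 0.018 / 0.87² = 1.346 / 0.7569 ≈ 1.78 mm.

1.78 mm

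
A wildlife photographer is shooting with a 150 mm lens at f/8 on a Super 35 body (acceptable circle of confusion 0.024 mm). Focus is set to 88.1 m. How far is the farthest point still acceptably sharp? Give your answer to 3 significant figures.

Hyperfocal distance H = f²/(N·c) + f = 150²/(8 × 0.024) + 150 = 22500/0.192 + 150 ≈ 117337.5 mm ≈ 117.3 m.
Far limit Df = s·(H − f)/(H − s) = 88100 × (117337.5 − 150) / (117337.5 − 88100) = 88100 × 117187.5 / 29237.5 ≈ 353116 mm ≈ 353 m.

353 m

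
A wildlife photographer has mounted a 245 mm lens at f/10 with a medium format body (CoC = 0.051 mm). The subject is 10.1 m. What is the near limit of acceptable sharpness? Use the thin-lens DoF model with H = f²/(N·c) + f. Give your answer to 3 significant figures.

9.32 m

Hyperfocal distance H = f²/(N·c) + f = 245²/(10 × 0.051) + 245 = 60025/0.51 + 245 ≈ 117941.1 mm ≈ 117.9 m.
Near limit Dn = s·(H − f)/(H + s − 2f) = 10100 × (117941.1 − 245) / (117941.1 + 10100 − 2 × 245) = 10100 × 117696.1 / 127551.1 ≈ 9319.6 mm ≈ 9.32 m.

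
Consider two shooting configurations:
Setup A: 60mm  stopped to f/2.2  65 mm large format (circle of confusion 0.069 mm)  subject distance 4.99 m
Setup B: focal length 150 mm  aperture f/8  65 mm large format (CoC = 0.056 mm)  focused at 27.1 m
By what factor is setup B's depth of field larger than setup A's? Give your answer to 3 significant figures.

Setup A: H = 60²/(2.2×0.069) + 60 ≈ 23775.4 mm; DoF = Df − Dn = 6299.6 − 4131.2 ≈ 2168.4 mm.
Setup B: H = 150²/(8×0.056) + 150 ≈ 50373.2 mm; DoF = Df − Dn = 58481 − 17636 ≈ 40845 mm.
Ratio = 40845 / 2168.4 ≈ 18.8.

18.8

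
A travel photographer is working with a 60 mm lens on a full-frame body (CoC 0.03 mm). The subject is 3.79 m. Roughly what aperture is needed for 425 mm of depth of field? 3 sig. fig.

f/1.80

Write h = H − f = f²/(N·c). The thin-lens limits are Dn = s·h/(h + (s−f)) and Df = s·h/(h − (s−f)), so DoF = Df − Dn = 2·s·(s−f)·h / (h² − (s−f)²).
That is a quadratic in h: DoF·h² − 2·s·(s−f)·h − DoF·(s−f)² = 0 ⇒ h = (s−f)·(s + √(s² + DoF²)) / DoF = 3730 × (3790 + √(3790² + 425²)) / 425 = 3730 × (3790 + 3813.75) / 425 ≈ 66734 mm.
Then N = f²/(c·h) = 60² / (0.03 × 66734) = 3600 / 2002.0 ≈ 1.80.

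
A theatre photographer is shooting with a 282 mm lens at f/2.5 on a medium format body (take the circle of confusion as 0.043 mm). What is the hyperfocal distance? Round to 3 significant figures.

740 m

Hyperfocal distance H = f²/(N·c) + f = 282²/(2.5 × 0.043) + 282 = 79524/0.1075 + 282 ≈ 740040.1 mm ≈ 740 m.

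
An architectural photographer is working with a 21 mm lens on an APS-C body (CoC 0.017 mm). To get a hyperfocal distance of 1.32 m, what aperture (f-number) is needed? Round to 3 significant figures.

f/20

Rearrange H = f²/(N·c) + f for N: N = f² / ((H − f)·c).
N = 21² / ((1320 − 21) × 0.017) = 441 / 22.08 ≈ 20.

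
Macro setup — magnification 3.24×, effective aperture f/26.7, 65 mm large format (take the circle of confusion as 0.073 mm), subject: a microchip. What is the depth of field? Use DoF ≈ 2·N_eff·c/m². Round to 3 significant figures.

0.371 mm

At magnification m, DoF ≈ 2·N_eff·c/m² = 2 × 26.7 × 0.073 / 3.24² = 3.898 / 10.5 ≈ 0.371 mm.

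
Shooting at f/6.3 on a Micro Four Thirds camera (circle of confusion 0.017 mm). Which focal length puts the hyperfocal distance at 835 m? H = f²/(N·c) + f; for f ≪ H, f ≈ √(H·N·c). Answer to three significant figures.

299 mm

From H = f²/(N·c) + f, with f ≪ H: f ≈ √(H·N·c) = √(835000 × 6.3 × 0.017) = √89428 ≈ 299.0 mm.
The +f correction barely moves this — solving exactly, f² + N·c·f − N·c·H = 0 ⇒ f = (−N·c + √((N·c)² + 4·N·c·H))/2 = (−0.1071 + √357714)/2 ≈ 298.99 mm, so f ≈ 299 mm.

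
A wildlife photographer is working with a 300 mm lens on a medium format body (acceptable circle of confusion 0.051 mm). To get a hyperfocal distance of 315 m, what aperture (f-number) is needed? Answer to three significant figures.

f/5.61

Rearrange H = f²/(N·c) + f for N: N = f² / ((H − f)·c).
N = 300² / ((315000 − 300) × 0.051) = 90000 / 16050 ≈ 5.61.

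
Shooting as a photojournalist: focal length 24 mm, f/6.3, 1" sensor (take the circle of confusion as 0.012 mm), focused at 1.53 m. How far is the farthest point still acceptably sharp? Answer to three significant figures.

1.91 m

Hyperfocal distance H = f²/(N·c) + f = 24²/(6.3 × 0.012) + 24 = 576/0.0756 + 24 ≈ 7643.0 mm ≈ 7.643 m.
Far limit Df = s·(H − f)/(H − s) = 1530 × (7643.0 − 24) / (7643.0 − 1530) = 1530 × 7619.0 / 6113.0 ≈ 1906.9 mm ≈ 1.91 m.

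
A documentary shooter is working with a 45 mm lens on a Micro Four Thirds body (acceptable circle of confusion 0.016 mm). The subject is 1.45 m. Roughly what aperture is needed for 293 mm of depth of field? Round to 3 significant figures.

Write h = H − f = f²/(N·c). The thin-lens limits are Dn = s·h/(h + (s−f)) and Df = s·h/(h − (s−f)), so DoF = Df − Dn = 2·s·(s−f)·h / (h² − (s−f)²).
That is a quadratic in h: DoF·h² − 2·s·(s−f)·h − DoF·(s−f)² = 0 ⇒ h = (s−f)·(s + √(s² + DoF²)) / DoF = 1405 × (1450 + √(1450² + 293²)) / 293 = 1405 × (1450 + 1479.31) / 293 ≈ 14047 mm.
Then N = f²/(c·h) = 45² / (0.016 × 14047) = 2025 / 224.75 ≈ 9.01.

f/9.01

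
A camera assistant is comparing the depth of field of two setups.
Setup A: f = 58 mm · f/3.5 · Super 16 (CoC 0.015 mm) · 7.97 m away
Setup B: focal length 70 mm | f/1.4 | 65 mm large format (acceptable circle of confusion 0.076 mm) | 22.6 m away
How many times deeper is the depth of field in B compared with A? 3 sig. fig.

Setup A: H = 58²/(3.5×0.015) + 58 ≈ 64134.2 mm; DoF = Df − Dn = 9092.8 − 7094.0 ≈ 1998.8 mm.
Setup B: H = 70²/(1.4×0.076) + 70 ≈ 46122.6 mm; DoF = Df − Dn = 44246 − 15176 ≈ 29070 mm.
Ratio = 29070 / 1998.8 ≈ 14.5.

14.5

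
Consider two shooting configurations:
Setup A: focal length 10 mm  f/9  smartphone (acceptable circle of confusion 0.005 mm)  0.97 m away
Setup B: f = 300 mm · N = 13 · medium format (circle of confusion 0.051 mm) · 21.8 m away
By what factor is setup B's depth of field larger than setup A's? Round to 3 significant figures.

Setup A: H = 10²/(9×0.005) + 10 ≈ 2232.2 mm; DoF = Df − Dn = 1707.7 − 677.4 ≈ 1030.3 mm.
Setup B: H = 300²/(13×0.051) + 300 ≈ 136046.6 mm; DoF = Df − Dn = 25902.5 − 18819.3 ≈ 7083.2 mm.
Ratio = 7083.2 / 1030.3 ≈ 6.87.

6.87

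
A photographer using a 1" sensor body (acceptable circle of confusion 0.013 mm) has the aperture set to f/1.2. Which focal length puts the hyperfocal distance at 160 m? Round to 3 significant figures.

50.0 mm

From H = f²/(N·c) + f, with f ≪ H: f ≈ √(H·N·c) = √(160000 × 1.2 × 0.013) = √2496.0 ≈ 49.96 mm.
The +f correction barely moves this — solving exactly, f² + N·c·f − N·c·H = 0 ⇒ f = (−N·c + √((N·c)² + 4·N·c·H))/2 = (−0.0156 + √9984.0)/2 ≈ 49.952 mm, so f ≈ 50.0 mm.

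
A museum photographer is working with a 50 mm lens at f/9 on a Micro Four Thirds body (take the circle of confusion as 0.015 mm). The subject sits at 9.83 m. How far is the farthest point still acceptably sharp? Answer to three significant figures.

Hyperfocal distance H = f²/(N·c) + f = 50²/(9 × 0.015) + 50 = 2500/0.135 + 50 ≈ 18568.5 mm ≈ 18.57 m.
Far limit Df = s·(H − f)/(H − s) = 9830 × (18568.5 − 50) / (18568.5 − 9830) = 9830 × 18518.5 / 8738.5 ≈ 20832 mm ≈ 20.8 m.

20.8 m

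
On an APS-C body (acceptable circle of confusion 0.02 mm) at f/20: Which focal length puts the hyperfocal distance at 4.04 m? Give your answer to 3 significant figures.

From H = f²/(N·c) + f, with f ≪ H: f ≈ √(H·N·c) = √(4040 × 20 × 0.02) = √1616.0 ≈ 40.20 mm.
Exact: f² + N·c·f − N·c·H = 0 ⇒ f = (−N·c + √((N·c)² + 4·N·c·H))/2 = (−0.4 + √6464.2)/2 ≈ 40.000 mm ≈ 40.0 mm.

40.0 mm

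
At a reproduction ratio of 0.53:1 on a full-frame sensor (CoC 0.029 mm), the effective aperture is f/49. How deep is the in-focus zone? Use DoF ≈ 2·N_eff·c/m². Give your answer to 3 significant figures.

At magnification m, DoF ≈ 2·N_eff·c/m² = 2 × 49 × 0.029 / 0.53² = 2.842 / 0.2809 ≈ 10.1 mm.

10.1 mm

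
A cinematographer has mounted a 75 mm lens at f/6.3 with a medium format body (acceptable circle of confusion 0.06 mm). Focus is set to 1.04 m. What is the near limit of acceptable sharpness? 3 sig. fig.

0.977 m

Hyperfocal distance H = f²/(N·c) + f = 75²/(6.3 × 0.06) + 75 = 5625/0.378 + 75 ≈ 14956.0 mm ≈ 14.96 m.
Near limit Dn = s·(H − f)/(H + s − 2f) = 1040 × (14956.0 − 75) / (14956.0 + 1040 − 2 × 75) = 1040 × 14881.0 / 15846.0 ≈ 976.67 mm ≈ 0.977 m.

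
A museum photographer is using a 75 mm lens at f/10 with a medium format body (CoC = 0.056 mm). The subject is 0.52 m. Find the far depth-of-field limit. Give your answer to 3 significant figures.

Hyperfocal distance H = f²/(N·c) + f = 75²/(10 × 0.056) + 75 = 5625/0.56 + 75 ≈ 10119.6 mm ≈ 10.12 m.
Far limit Df = s·(H − f)/(H − s) = 520 × (10119.6 − 75) / (10119.6 − 520) = 520 × 10044.6 / 9599.6 ≈ 544.11 mm ≈ 0.544 m.

0.544 m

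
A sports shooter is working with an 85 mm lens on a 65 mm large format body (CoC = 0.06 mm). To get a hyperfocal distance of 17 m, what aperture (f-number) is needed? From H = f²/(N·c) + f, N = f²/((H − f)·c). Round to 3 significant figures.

Rearrange H = f²/(N·c) + f for N: N = f² / ((H − f)·c).
N = 85² / ((17000 − 85) × 0.06) = 7225 / 1015 ≈ 7.12.

f/7.12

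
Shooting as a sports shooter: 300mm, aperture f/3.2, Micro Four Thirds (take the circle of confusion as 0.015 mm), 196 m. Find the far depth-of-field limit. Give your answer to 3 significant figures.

219 m

Hyperfocal distance H = f²/(N·c) + f = 300²/(3.2 × 0.015) + 300 = 90000/0.048 + 300 ≈ 1875300.0 mm ≈ 1875 m.
Far limit Df = s·(H − f)/(H − s) = 196000 × (1875300.0 − 300) / (1875300.0 − 196000) = 196000 × 1875000.0 / 1679300.0 ≈ 218841 mm ≈ 219 m.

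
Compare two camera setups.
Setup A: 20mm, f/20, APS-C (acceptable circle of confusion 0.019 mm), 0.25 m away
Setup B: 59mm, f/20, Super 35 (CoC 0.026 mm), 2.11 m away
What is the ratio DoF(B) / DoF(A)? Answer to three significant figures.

Setup A: H = 20²/(20×0.019) + 20 ≈ 1072.6 mm; DoF = Df − Dn = 319.90 − 205.17 ≈ 114.73 mm.
Setup B: H = 59²/(20×0.026) + 59 ≈ 6753.2 mm; DoF = Df − Dn = 3042.0 − 1615.1 ≈ 1426.9 mm.
Ratio = 1426.9 / 114.73 ≈ 12.4.

12.4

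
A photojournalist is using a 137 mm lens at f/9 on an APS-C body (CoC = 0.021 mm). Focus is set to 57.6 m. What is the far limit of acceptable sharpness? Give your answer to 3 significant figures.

Hyperfocal distance H = f²/(N·c) + f = 137²/(9 × 0.021) + 137 = 18769/0.189 + 137 ≈ 99443.9 mm ≈ 99.44 m.
Far limit Df = s·(H − f)/(H − s) = 57600 × (99443.9 − 137) / (99443.9 − 57600) = 57600 × 99306.9 / 41843.9 ≈ 136700 mm ≈ 137 m.

137 m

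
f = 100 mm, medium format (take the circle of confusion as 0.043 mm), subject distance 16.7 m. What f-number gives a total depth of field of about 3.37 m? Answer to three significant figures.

Write h = H − f = f²/(N·c). The thin-lens limits are Dn = s·h/(h + (s−f)) and Df = s·h/(h − (s−f)), so DoF = Df − Dn = 2·s·(s−f)·h / (h² − (s−f)²).
That is a quadratic in h: DoF·h² − 2·s·(s−f)·h − DoF·(s−f)² = 0 ⇒ h = (s−f)·(s + √(s² + DoF²)) / DoF = 16600 × (16700 + √(16700² + 3370²)) / 3370 = 16600 × (16700 + 17036.6) / 3370 ≈ 166180 mm.
Then N = f²/(c·h) = 100² / (0.043 × 166180) = 10000 / 7145.8 ≈ 1.40.

f/1.40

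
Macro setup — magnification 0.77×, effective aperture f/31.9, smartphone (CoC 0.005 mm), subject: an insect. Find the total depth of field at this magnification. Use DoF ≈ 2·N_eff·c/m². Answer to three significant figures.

0.538 mm

At magnification m, DoF ≈ 2·N_eff·c/m² = 2 × 31.9 × 0.005 / 0.77² = 0.319 / 0.5929 ≈ 0.538 mm.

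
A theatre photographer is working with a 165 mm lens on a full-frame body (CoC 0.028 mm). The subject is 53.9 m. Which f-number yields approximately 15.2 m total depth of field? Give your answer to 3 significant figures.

f/2.50

Write h = H − f = f²/(N·c). The thin-lens limits are Dn = s·h/(h + (s−f)) and Df = s·h/(h − (s−f)), so DoF = Df − Dn = 2·s·(s−f)·h / (h² − (s−f)²).
That is a quadratic in h: DoF·h² − 2·s·(s−f)·h − DoF·(s−f)² = 0 ⇒ h = (s−f)·(s + √(s² + DoF²)) / DoF = 53735 × (53900 + √(53900² + 15200²)) / 15200 = 53735 × (53900 + 56002.2) / 15200 ≈ 388526 mm.
Then N = f²/(c·h) = 165² / (0.028 × 388526) = 27225 / 10879 ≈ 2.50.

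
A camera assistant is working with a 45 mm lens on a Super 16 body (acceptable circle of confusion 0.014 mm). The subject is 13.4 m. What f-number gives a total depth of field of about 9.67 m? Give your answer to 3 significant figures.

Write h = H − f = f²/(N·c). The thin-lens limits are Dn = s·h/(h + (s−f)) and Df = s·h/(h − (s−f)), so DoF = Df − Dn = 2·s·(s−f)·h / (h² − (s−f)²).
That is a quadratic in h: DoF·h² − 2·s·(s−f)·h − DoF·(s−f)² = 0 ⇒ h = (s−f)·(s + √(s² + DoF²)) / DoF = 13355 × (13400 + √(13400² + 9670²)) / 9670 = 13355 × (13400 + 16524.8) / 9670 ≈ 41328 mm.
Then N = f²/(c·h) = 45² / (0.014 × 41328) = 2025 / 578.60 ≈ 3.50.

f/3.50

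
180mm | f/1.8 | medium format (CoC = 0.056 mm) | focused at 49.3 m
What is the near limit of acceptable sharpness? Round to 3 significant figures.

42.8 m

Hyperfocal distance H = f²/(N·c) + f = 180²/(1.8 × 0.056) + 180 = 32400/0.1008 + 180 ≈ 321608.6 mm ≈ 321.6 m.
Near limit Dn = s·(H − f)/(H + s − 2f) = 49300 × (321608.6 − 180) / (321608.6 + 49300 − 2 × 180) = 49300 × 321428.6 / 370548.6 ≈ 42765 mm ≈ 42.8 m.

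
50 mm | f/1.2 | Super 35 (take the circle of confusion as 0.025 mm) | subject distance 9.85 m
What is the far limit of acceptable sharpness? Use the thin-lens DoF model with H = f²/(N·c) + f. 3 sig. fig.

Hyperfocal distance H = f²/(N·c) + f = 50²/(1.2 × 0.025) + 50 = 2500/0.03 + 50 ≈ 83383.3 mm ≈ 83.38 m.
Far limit Df = s·(H − f)/(H − s) = 9850 × (83383.3 − 50) / (83383.3 − 9850) = 9850 × 83333.3 / 73533.3 ≈ 11163 mm ≈ 11.2 m.

11.2 m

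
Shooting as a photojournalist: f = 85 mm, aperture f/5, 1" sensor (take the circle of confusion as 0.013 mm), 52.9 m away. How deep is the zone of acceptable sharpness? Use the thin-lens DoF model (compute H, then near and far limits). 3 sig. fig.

64.9 m

Hyperfocal distance H = f²/(N·c) + f = 85²/(5 × 0.013) + 85 = 7225/0.065 + 85 ≈ 111238.8 mm ≈ 111.2 m.
Near limit Dn = s·(H − f)/(H + s − 2f) = 52900 × (111238.8 − 85) / (111238.8 + 52900 − 2 × 85) = 52900 × 111153.8 / 163968.8 ≈ 35861 mm.
Far limit Df = s·(H − f)/(H − s) = 52900 × (111238.8 − 85) / (111238.8 − 52900) = 52900 × 111153.8 / 58338.8 ≈ 100791 mm.
Depth of field = Df − Dn = 100791 − 35861 ≈ 64930 mm ≈ 64.9 m.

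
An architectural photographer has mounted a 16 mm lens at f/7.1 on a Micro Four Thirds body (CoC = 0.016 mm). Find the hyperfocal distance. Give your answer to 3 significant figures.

2.27 m

Hyperfocal distance H = f²/(N·c) + f = 16²/(7.1 × 0.016) + 16 = 256/0.1136 + 16 ≈ 2269.5 mm ≈ 2.27 m.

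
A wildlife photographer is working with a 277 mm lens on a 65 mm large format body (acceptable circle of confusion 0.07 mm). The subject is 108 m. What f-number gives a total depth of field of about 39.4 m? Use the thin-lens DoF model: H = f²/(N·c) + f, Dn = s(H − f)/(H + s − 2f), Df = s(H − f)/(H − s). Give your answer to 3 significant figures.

Write h = H − f = f²/(N·c). The thin-lens limits are Dn = s·h/(h + (s−f)) and Df = s·h/(h − (s−f)), so DoF = Df − Dn = 2·s·(s−f)·h / (h² − (s−f)²).
That is a quadratic in h: DoF·h² − 2·s·(s−f)·h − DoF·(s−f)² = 0 ⇒ h = (s−f)·(s + √(s² + DoF²)) / DoF = 107723 × (108000 + √(108000² + 39400²)) / 39400 = 107723 × (108000 + 114962) / 39400 ≈ 609599 mm.
Then N = f²/(c·h) = 277² / (0.07 × 609599) = 76729 / 42672 ≈ 1.80.

f/1.80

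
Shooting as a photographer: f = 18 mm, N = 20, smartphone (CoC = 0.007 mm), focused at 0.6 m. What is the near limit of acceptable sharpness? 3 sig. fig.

479 mm

Hyperfocal distance H = f²/(N·c) + f = 18²/(20 × 0.007) + 18 = 324/0.14 + 18 ≈ 2332.3 mm ≈ 2.332 m.
Near limit Dn = s·(H − f)/(H + s − 2f) = 600 × (2332.3 − 18) / (2332.3 + 600 − 2 × 18) = 600 × 2314.3 / 2896.3 ≈ 479.43 mm.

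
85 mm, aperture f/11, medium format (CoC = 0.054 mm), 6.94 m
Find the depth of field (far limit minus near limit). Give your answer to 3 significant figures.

Hyperfocal distance H = f²/(N·c) + f = 85²/(11 × 0.054) + 85 = 7225/0.594 + 85 ≈ 12248.3 mm ≈ 12.25 m.
Near limit Dn = s·(H − f)/(H + s − 2f) = 6940 × (12248.3 − 85) / (12248.3 + 6940 − 2 × 85) = 6940 × 12163.3 / 19018.3 ≈ 4439 mm.
Far limit Df = s·(H − f)/(H − s) = 6940 × (12248.3 − 85) / (12248.3 − 6940) = 6940 × 12163.3 / 5308.3 ≈ 15902 mm.
Depth of field = Df − Dn = 15902 − 4439 ≈ 11463 mm ≈ 11.5 m.

11.5 m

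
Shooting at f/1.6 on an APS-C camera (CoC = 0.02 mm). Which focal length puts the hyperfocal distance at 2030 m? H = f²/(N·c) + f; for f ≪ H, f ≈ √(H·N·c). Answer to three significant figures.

255 mm

From H = f²/(N·c) + f, with f ≪ H: f ≈ √(H·N·c) = √(2030000 × 1.6 × 0.02) = √64960 ≈ 254.9 mm.
The +f correction barely moves this — solving exactly, f² + N·c·f − N·c·H = 0 ⇒ f = (−N·c + √((N·c)² + 4·N·c·H))/2 = (−0.032 + √259840)/2 ≈ 254.86 mm, so f ≈ 255 mm.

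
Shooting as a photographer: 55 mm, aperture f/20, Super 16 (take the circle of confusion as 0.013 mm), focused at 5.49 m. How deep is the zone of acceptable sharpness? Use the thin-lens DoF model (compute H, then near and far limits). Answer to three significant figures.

6.56 m

Hyperfocal distance H = f²/(N·c) + f = 55²/(20 × 0.013) + 55 = 3025/0.26 + 55 ≈ 11689.6 mm ≈ 11.69 m.
Near limit Dn = s·(H − f)/(H + s − 2f) = 5490 × (11689.6 − 55) / (11689.6 + 5490 − 2 × 55) = 5490 × 11634.6 / 17069.6 ≈ 3742.0 mm.
Far limit Df = s·(H − f)/(H − s) = 5490 × (11689.6 − 55) / (11689.6 − 5490) = 5490 × 11634.6 / 6199.6 ≈ 10302.9 mm.
Depth of field = Df − Dn = 10302.9 − 3742.0 ≈ 6560.9 mm ≈ 6.56 m.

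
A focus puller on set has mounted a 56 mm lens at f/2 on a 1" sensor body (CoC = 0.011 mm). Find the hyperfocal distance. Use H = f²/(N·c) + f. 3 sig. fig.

143 m

Hyperfocal distance H = f²/(N·c) + f = 56²/(2 × 0.011) + 56 = 3136/0.022 + 56 ≈ 142601.5 mm ≈ 143 m.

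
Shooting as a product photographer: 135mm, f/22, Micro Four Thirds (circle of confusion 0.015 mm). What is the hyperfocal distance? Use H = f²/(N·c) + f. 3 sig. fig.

55.4 m

Hyperfocal distance H = f²/(N·c) + f = 135²/(22 × 0.015) + 135 = 18225/0.33 + 135 ≈ 55362.3 mm ≈ 55.4 m.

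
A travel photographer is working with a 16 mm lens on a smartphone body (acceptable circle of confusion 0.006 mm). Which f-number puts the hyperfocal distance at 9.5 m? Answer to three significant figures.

Rearrange H = f²/(N·c) + f for N: N = f² / ((H − f)·c).
N = 16² / ((9500 − 16) × 0.006) = 256 / 56.90 ≈ 4.50.

f/4.50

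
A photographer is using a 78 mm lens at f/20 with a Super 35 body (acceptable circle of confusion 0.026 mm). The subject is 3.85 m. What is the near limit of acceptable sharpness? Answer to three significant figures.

Hyperfocal distance H = f²/(N·c) + f = 78²/(20 × 0.026) + 78 = 6084/0.52 + 78 ≈ 11778.0 mm ≈ 11.78 m.
Near limit Dn = s·(H − f)/(H + s − 2f) = 3850 × (11778.0 − 78) / (11778.0 + 3850 − 2 × 78) = 3850 × 11700.0 / 15472.0 ≈ 2911.4 mm ≈ 2.91 m.

2.91 m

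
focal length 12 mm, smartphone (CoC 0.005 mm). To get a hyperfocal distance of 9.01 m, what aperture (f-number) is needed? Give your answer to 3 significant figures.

Rearrange H = f²/(N·c) + f for N: N = f² / ((H − f)·c).
N = 12² / ((9010 − 12) × 0.005) = 144 / 44.99 ≈ 3.20.

f/3.20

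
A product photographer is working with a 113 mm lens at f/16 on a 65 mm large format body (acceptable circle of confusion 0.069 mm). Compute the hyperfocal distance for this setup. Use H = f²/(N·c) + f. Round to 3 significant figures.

Hyperfocal distance H = f²/(N·c) + f = 113²/(16 × 0.069) + 113 = 12769/1.104 + 113 ≈ 11679.1 mm ≈ 11.7 m.

11.7 m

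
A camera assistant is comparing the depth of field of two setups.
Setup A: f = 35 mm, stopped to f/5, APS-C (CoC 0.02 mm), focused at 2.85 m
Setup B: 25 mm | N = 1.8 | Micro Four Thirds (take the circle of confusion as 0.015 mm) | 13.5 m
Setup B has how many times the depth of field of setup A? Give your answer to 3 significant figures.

17.2

Setup A: H = 35²/(5×0.02) + 35 ≈ 12285.0 mm; DoF = Df − Dn = 3700.3 − 2317.5 ≈ 1382.8 mm.
Setup B: H = 25²/(1.8×0.015) + 25 ≈ 23173.1 mm; DoF = Df − Dn = 32306 − 8533 ≈ 23773 mm.
Ratio = 23773 / 1382.8 ≈ 17.2.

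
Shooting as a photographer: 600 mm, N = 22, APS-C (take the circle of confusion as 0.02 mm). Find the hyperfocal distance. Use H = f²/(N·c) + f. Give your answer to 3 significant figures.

819 m

Hyperfocal distance H = f²/(N·c) + f = 600²/(22 × 0.02) + 600 = 360000/0.44 + 600 ≈ 818781.8 mm ≈ 819 m.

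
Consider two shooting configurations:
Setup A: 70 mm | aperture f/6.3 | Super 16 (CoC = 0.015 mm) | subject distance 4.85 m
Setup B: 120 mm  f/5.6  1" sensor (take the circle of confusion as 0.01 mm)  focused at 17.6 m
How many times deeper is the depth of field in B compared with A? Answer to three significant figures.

Setup A: H = 70²/(6.3×0.015) + 70 ≈ 51921.9 mm; DoF = Df − Dn = 5342.50 − 4440.64 ≈ 901.86 mm.
Setup B: H = 120²/(5.6×0.01) + 120 ≈ 257262.9 mm; DoF = Df − Dn = 18883.7 − 16479.7 ≈ 2404.0 mm.
Ratio = 2404.0 / 901.86 ≈ 2.67.

2.67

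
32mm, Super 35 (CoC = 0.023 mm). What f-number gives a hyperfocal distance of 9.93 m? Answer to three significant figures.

f/4.50

Rearrange H = f²/(N·c) + f for N: N = f² / ((H − f)·c).
N = 32² / ((9930 − 32) × 0.023) = 1024 / 227.7 ≈ 4.50.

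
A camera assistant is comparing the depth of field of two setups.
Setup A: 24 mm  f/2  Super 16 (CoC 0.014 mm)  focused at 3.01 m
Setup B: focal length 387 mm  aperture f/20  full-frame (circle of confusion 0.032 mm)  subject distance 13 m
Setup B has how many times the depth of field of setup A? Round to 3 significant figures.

1.57

Setup A: H = 24²/(2×0.014) + 24 ≈ 20595.4 mm; DoF = Df − Dn = 3521.10 − 2628.47 ≈ 892.63 mm.
Setup B: H = 387²/(20×0.032) + 387 ≈ 234401.1 mm; DoF = Df − Dn = 13740.6 − 12335.2 ≈ 1405.4 mm.
Ratio = 1405.4 / 892.63 ≈ 1.57.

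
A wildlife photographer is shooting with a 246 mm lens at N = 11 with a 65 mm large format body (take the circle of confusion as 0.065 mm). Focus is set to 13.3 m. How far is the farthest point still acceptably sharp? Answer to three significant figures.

Hyperfocal distance H = f²/(N·c) + f = 246²/(11 × 0.065) + 246 = 60516/0.715 + 246 ≈ 84883.8 mm ≈ 84.88 m.
Far limit Df = s·(H − f)/(H − s) = 13300 × (84883.8 − 246) / (84883.8 − 13300) = 13300 × 84637.8 / 71583.8 ≈ 15725 mm ≈ 15.7 m.

15.7 m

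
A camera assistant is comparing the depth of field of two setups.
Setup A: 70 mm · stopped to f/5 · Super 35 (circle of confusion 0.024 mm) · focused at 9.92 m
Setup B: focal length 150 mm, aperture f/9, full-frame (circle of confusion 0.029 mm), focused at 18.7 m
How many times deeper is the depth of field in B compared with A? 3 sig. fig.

1.66

Setup A: H = 70²/(5×0.024) + 70 ≈ 40903.3 mm; DoF = Df − Dn = 13073.7 − 7992.1 ≈ 5081.6 mm.
Setup B: H = 150²/(9×0.029) + 150 ≈ 86356.9 mm; DoF = Df − Dn = 23827.1 − 15388.7 ≈ 8438.4 mm.
Ratio = 8438.4 / 5081.6 ≈ 1.66.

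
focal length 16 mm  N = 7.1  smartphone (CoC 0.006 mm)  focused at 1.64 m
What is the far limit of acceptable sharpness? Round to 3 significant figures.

2.25 m

Hyperfocal distance H = f²/(N·c) + f = 16²/(7.1 × 0.006) + 16 = 256/0.0426 + 16 ≈ 6025.4 mm ≈ 6.025 m.
Far limit Df = s·(H − f)/(H − s) = 1640 × (6025.4 − 16) / (6025.4 − 1640) = 1640 × 6009.4 / 4385.4 ≈ 2247.3 mm ≈ 2.25 m.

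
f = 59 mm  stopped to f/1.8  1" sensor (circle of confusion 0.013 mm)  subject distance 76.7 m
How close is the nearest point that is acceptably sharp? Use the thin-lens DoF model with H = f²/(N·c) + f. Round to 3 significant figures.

Hyperfocal distance H = f²/(N·c) + f = 59²/(1.8 × 0.013) + 59 = 3481/0.0234 + 59 ≈ 148819.7 mm ≈ 148.8 m.
Near limit Dn = s·(H − f)/(H + s − 2f) = 76700 × (148819.7 − 59) / (148819.7 + 76700 − 2 × 59) = 76700 × 148760.7 / 225401.7 ≈ 50620 mm ≈ 50.6 m.

50.6 m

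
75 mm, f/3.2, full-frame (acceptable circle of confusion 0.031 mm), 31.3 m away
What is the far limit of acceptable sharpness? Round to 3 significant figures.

Hyperfocal distance H = f²/(N·c) + f = 75²/(3.2 × 0.031) + 75 = 5625/0.0992 + 75 ≈ 56778.6 mm ≈ 56.78 m.
Far limit Df = s·(H − f)/(H − s) = 31300 × (56778.6 − 75) / (56778.6 − 31300) = 31300 × 56703.6 / 25478.6 ≈ 69659 mm ≈ 69.7 m.

69.7 m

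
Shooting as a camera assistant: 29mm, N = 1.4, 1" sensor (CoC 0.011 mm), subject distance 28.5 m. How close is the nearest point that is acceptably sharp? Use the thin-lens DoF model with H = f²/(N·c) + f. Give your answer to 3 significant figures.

18.7 m

Hyperfocal distance H = f²/(N·c) + f = 29²/(1.4 × 0.011) + 29 = 841/0.0154 + 29 ≈ 54639.4 mm ≈ 54.64 m.
Near limit Dn = s·(H − f)/(H + s − 2f) = 28500 × (54639.4 − 29) / (54639.4 + 28500 − 2 × 29) = 28500 × 54610.4 / 83081.4 ≈ 18733 mm ≈ 18.7 m.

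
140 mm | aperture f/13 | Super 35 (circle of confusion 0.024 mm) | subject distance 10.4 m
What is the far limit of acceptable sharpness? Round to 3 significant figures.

12.4 m

Hyperfocal distance H = f²/(N·c) + f = 140²/(13 × 0.024) + 140 = 19600/0.312 + 140 ≈ 62960.5 mm ≈ 62.96 m.
Far limit Df = s·(H − f)/(H − s) = 10400 × (62960.5 − 140) / (62960.5 − 10400) = 10400 × 62820.5 / 52560.5 ≈ 12430 mm ≈ 12.4 m.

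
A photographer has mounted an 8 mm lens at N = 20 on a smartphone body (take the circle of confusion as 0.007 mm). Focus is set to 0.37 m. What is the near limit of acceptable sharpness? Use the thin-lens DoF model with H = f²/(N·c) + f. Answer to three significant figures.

206 mm

Hyperfocal distance H = f²/(N·c) + f = 8²/(20 × 0.007) + 8 = 64/0.14 + 8 ≈ 465.1 mm ≈ 0.465 m.
Near limit Dn = s·(H − f)/(H + s − 2f) = 370 × (465.1 − 8) / (465.1 + 370 − 2 × 8) = 370 × 457.1 / 819.1 ≈ 206.49 mm.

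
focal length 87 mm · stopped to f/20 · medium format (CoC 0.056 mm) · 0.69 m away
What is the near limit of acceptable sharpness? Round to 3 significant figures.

Hyperfocal distance H = f²/(N·c) + f = 87²/(20 × 0.056) + 87 = 7569/1.12 + 87 ≈ 6845.0 mm ≈ 6.845 m.
Near limit Dn = s·(H − f)/(H + s − 2f) = 690 × (6845.0 − 87) / (6845.0 + 690 − 2 × 87) = 690 × 6758.0 / 7361.0 ≈ 633.48 mm ≈ 0.633 m.

0.633 m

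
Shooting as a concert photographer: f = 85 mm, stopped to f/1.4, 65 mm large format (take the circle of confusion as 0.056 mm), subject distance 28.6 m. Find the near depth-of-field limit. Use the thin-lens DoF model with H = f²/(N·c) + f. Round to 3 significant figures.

21.8 m

Hyperfocal distance H = f²/(N·c) + f = 85²/(1.4 × 0.056) + 85 = 7225/0.0784 + 85 ≈ 92240.6 mm ≈ 92.24 m.
Near limit Dn = s·(H − f)/(H + s − 2f) = 28600 × (92240.6 − 85) / (92240.6 + 28600 − 2 × 85) = 28600 × 92155.6 / 120670.6 ≈ 21842 mm ≈ 21.8 m.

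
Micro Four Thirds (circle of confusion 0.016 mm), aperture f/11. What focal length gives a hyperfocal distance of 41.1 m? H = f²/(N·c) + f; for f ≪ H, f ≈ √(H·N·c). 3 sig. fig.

85.0 mm

From H = f²/(N·c) + f, with f ≪ H: f ≈ √(H·N·c) = √(41100 × 11 × 0.016) = √7233.6 ≈ 85.05 mm.
Exact: f² + N·c·f − N·c·H = 0 ⇒ f = (−N·c + √((N·c)² + 4·N·c·H))/2 = (−0.176 + √28934)/2 ≈ 84.963 mm ≈ 85.0 mm.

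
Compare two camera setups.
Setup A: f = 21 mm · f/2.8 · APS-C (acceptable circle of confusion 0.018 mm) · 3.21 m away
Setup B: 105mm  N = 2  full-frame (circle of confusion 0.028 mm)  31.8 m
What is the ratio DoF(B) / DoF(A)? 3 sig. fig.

3.90

Setup A: H = 21²/(2.8×0.018) + 21 ≈ 8771.0 mm; DoF = Df − Dn = 5050.8 − 2352.6 ≈ 2698.2 mm.
Setup B: H = 105²/(2×0.028) + 105 ≈ 196980.0 mm; DoF = Df − Dn = 37902 − 27390 ≈ 10512 mm.
Ratio = 10512 / 2698.2 ≈ 3.90.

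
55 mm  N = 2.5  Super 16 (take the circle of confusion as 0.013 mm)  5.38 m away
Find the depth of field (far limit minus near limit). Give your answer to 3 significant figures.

Hyperfocal distance H = f²/(N·c) + f = 55²/(2.5 × 0.013) + 55 = 3025/0.0325 + 55 ≈ 93131.9 mm ≈ 93.13 m.
Near limit Dn = s·(H − f)/(H + s − 2f) = 5380 × (93131.9 − 55) / (93131.9 + 5380 − 2 × 55) = 5380 × 93076.9 / 98401.9 ≈ 5088.86 mm.
Far limit Df = s·(H − f)/(H − s) = 5380 × (93131.9 − 55) / (93131.9 − 5380) = 5380 × 93076.9 / 87751.9 ≈ 5706.47 mm.
Depth of field = Df − Dn = 5706.47 − 5088.86 ≈ 617.61 mm ≈ 0.618 m.

0.618 m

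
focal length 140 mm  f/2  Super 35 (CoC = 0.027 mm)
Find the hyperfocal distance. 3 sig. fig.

363 m

Hyperfocal distance H = f²/(N·c) + f = 140²/(2 × 0.027) + 140 = 19600/0.054 + 140 ≈ 363103.0 mm ≈ 363 m.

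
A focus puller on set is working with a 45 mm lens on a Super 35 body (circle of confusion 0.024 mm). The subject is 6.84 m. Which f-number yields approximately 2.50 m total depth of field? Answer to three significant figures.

f/2.20

Write h = H − f = f²/(N·c). The thin-lens limits are Dn = s·h/(h + (s−f)) and Df = s·h/(h − (s−f)), so DoF = Df − Dn = 2·s·(s−f)·h / (h² − (s−f)²).
That is a quadratic in h: DoF·h² − 2·s·(s−f)·h − DoF·(s−f)² = 0 ⇒ h = (s−f)·(s + √(s² + DoF²)) / DoF = 6795 × (6840 + √(6840² + 2500²)) / 2500 = 6795 × (6840 + 7282.55) / 2500 ≈ 38385 mm.
Then N = f²/(c·h) = 45² / (0.024 × 38385) = 2025 / 921.24 ≈ 2.20.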